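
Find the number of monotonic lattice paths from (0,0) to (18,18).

Each path has 18 right steps and 18 up steps in some order (36 steps total).
Choose which 18 of the 36 steps are up: C(36,18).

Final answer: C(36,18) = 9075135300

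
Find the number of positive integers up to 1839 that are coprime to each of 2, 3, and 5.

|div by 2|=919, |div by 3|=613, |div by 5|=367.
|div by 2&3|=306, |div by 2&5|=183, |div by 3&5|=122, |div by all|=61.
By inclusion-exclusion, divisible by at least one: 919+613+367-306-183-122+61 = 1349.
Not divisible by any: 1839 - 1349.

Final answer: 490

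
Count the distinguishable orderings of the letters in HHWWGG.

Letters (G:2, H:2, W:2). Total letters: 6.
Permutations = 6!/(2! x 2! x 2!).

Final answer: 90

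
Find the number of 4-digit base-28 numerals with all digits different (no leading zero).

The leading digit has 27 choices (anything but zero); the next has 27 (anything but the first), then 26, and so on, one fewer each time.
Total: 27 x 27 x 26 x 25.

Final answer: 473850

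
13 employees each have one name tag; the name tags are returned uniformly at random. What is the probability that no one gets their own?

Derangements satisfy D(n) = (n-1)(D(n-1) + D(n-2)), starting from D(0)=1, D(1)=0.
Building up: D(2)=1, D(3)=2, D(4)=9, D(5)=44, D(6)=265, D(7)=1854, D(8)=14833, D(9)=133496, D(10)=1334961, D(11)=14684570, D(12)=176214841, D(13)=2290792932.
Total arrangements: 13! = 6227020800.
Probability = D(13)/13! = 63633137/172972800.

Final answer: D(13)/13! = 2290792932/6227020800 = 0.367879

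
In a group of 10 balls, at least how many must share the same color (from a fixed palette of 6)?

There are 6 possible values for color (from a fixed palette of 6). With 10 balls and 6 categories, by pigeonhole: ceiling(10/6).

Final answer: 2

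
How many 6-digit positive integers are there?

These are the integers in [10^5, 10^6), so the count is 10^6 - 10^5 = 9 x 10^5.

Final answer: 900000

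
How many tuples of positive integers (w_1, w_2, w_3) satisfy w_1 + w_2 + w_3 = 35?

Substitute w'_i = w_i - 1 (so w'_i >= 0). Then sum w'_i = 35 - 3 = 32.
Stars and bars: C(32+3-1, 3-1) = C(34,2).

Final answer: C(34,2) = 561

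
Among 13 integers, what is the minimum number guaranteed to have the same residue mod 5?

There are 5 possible values for residue mod 5. With 13 integers and 5 categories, by pigeonhole: ceiling(13/5).

Final answer: 3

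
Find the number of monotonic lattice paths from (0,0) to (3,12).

Each path has 3 right steps and 12 up steps in some order (15 steps total).
Choose which 12 of the 15 steps are up: C(15,12).

Final answer: C(15,12) = 455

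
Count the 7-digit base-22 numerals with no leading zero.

Leading digit: 21 options (nonzero). Other 6 digit(s): 22 options each.
Total: 21 x 22^6.

Final answer: 2380977984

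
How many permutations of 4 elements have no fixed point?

Derangements satisfy D(n) = (n-1)(D(n-1) + D(n-2)), starting from D(0)=1, D(1)=0.
Building up: D(2)=1, D(3)=2.
D(4) = 3 x (D(3) + D(2)) = 3 x (2 + 1).

Final answer: D(4) = 9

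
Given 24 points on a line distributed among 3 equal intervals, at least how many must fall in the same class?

By pigeonhole with 24 objects and 3 categories: ceiling(24/3).

Final answer: 8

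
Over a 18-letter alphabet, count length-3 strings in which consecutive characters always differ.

First character: 18 choices. Each subsequent: 17 choices (must differ from the previous one).
Total: 18 x 17^2.

Final answer: 18 x 17^{2} = 5202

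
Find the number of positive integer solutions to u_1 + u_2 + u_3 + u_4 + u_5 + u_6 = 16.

Substitute u'_i = u_i - 1 (so u'_i >= 0). Then sum u'_i = 16 - 6 = 10.
Stars and bars: C(10+6-1, 6-1) = C(15,5).

Final answer: C(15,5) = 3003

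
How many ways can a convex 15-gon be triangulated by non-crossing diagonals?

The structures are counted by the Catalan number C_n. Here n = 15 - 2 = 13.
C_n = C(2n,n)/(n+1), so C_{13} = C(26,13)/14 = 10400600/14.

Final answer: C_{13} = 742900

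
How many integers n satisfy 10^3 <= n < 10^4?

These are the integers in [10^3, 10^4), so the count is 10^4 - 10^3 = 9 x 10^3.

Final answer: 9000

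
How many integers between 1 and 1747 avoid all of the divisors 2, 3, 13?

|div by 2|=873, |div by 3|=582, |div by 13|=134.
|div by 2&3|=291, |div by 2&13|=67, |div by 3&13|=44, |div by all|=22.
By inclusion-exclusion, divisible by at least one: 873+582+134-291-67-44+22 = 1209.
Not divisible by any: 1747 - 1209.

Final answer: 538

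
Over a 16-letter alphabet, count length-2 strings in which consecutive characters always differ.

Let g(n) count such strings. g(1) = 16, and each valid string of length n-1 extends in 15 ways (any symbol but the last), so g(n) = 15 g(n-1).
Total: g(2) = 16 x 15^1.

Final answer: 16 x 15^{1} = 240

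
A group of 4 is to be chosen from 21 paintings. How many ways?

C(21,4) = 21!/(4! x (21-4)!).

Final answer: C(21,4) = 5985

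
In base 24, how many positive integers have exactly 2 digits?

In base 24, the leading digit has 23 choices (1..23); each of the remaining 1 digits has 24 choices.
Total: 23 x 24^1.

Final answer: 552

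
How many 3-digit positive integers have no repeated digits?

First digit: 9 (not 0). Second: 9 (not first). Third: 8, etc.
Total: 9 x 9 x 8.

Final answer: 648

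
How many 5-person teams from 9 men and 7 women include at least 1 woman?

Sum over valid woman counts:
C(7,1)C(9,4) = 882
C(7,2)C(9,3) = 1764
C(7,3)C(9,2) = 1260
C(7,4)C(9,1) = 315
C(7,5)C(9,0) = 21
Total: 882 + 1764 + 1260 + 315 + 21.

Final answer: 4242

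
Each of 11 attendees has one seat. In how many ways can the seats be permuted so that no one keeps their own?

D(n) = (n-1)(D(n-1) + D(n-2)), D(0)=1, D(1)=0.
D(2) = 1 x (0 + 1) = 1
D(3) = 2 x (1 + 0) = 2
D(4) = 3 x (2 + 1) = 9
D(5) = 4 x (9 + 2) = 44
D(6) = 5 x (44 + 9) = 265
D(7) = 6 x (265 + 44) = 1854
D(8) = 7 x (1854 + 265) = 14833
D(9) = 8 x (14833 + 1854) = 133496
D(10) = 9 x (133496 + 14833) = 1334961
D(11) = 10 x (D(10) + D(9)) = 10 x (1334961 + 133496)

Final answer: D(11) = 14684570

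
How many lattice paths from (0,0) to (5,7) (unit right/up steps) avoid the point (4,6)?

Total paths to (5,7): C(12,7) = 792.
Paths through (4,6): C(10,6) x C(2,1) = 420.
Avoiding (4,6): 792 - 420.

Final answer: 372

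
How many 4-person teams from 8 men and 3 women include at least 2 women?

Sum over valid woman counts:
C(3,2)C(8,2) = 84
C(3,3)C(8,1) = 8
Total: 84 + 8.

Final answer: 92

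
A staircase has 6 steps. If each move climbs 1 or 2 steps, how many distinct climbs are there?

Let f(n) be the number of climbs. Removing the last move (1 or 2 steps) gives f(n) = f(n-1) + f(n-2); base cases f(1)=1, f(2)=2.
Iterating the recurrence: f(1)=1, f(2)=2, f(3)=3, f(4)=5, f(5)=8, f(6)=13.

Final answer: 13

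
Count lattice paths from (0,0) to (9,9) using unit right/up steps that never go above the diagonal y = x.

Total monotonic paths to (9,9): C(18,9) = 48620.
By the reflection principle, paths that go above the diagonal number C(18,10) = 43758.
Valid Dyck paths: 48620 - 43758.
(Check: C(18,9) - C(18,10) = C(18,9)/10, the Catalan number C_{9}.)

Final answer: C_{9} = 4862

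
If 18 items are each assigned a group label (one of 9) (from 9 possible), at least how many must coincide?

There are 9 possible values for group label (one of 9). With 18 items and 9 categories, by pigeonhole: ceiling(18/9).

Final answer: 2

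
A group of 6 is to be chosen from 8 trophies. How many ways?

C(8,6) = 8!/(6! x (8-6)!).

Final answer: C(8,6) = 28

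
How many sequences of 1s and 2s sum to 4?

Let f(n) count the ways. The last step is size 1 or 2, so f(n) = f(n-1) + f(n-2) with f(1)=1, f(2)=2.
Iterating the recurrence: f(1)=1, f(2)=2, f(3)=3, f(4)=5.

Final answer: 5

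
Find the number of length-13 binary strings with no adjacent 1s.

Let a(n) count valid strings. If the last bit is 0 the prefix is any valid string of length n-1; if it is 1 the string must end in 01 with a valid prefix of length n-2. So a(n) = a(n-1) + a(n-2), a(1)=2, a(2)=3.
Iterating the recurrence: a(1)=2, a(2)=3, a(3)=5, a(4)=8, a(5)=13, a(6)=21, a(7)=34, a(8)=55, a(9)=89, a(10)=144, a(11)=233, a(12)=377, a(13)=610.

Final answer: 610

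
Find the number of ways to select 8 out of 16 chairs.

C(16,8) = 16!/(8! x (16-8)!).

Final answer: C(16,8) = 12870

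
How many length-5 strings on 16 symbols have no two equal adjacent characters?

First character: 16 choices. Each subsequent: 15 choices (must differ from the previous one).
Total: 16 x 15^4.

Final answer: 16 x 15^{4} = 810000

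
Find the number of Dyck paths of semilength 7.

Total monotonic paths to (7,7): C(14,7) = 3432.
By the reflection principle, paths that go above the diagonal number C(14,8) = 3003.
Valid Dyck paths: 3432 - 3003.
(Check: C(14,7) - C(14,8) = C(14,7)/8, the Catalan number C_{7}.)

Final answer: C_{7} = 429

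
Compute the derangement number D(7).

Derangements satisfy D(n) = (n-1)(D(n-1) + D(n-2)), starting from D(0)=1, D(1)=0.
D(2) = 1 x (0 + 1) = 1
D(3) = 2 x (1 + 0) = 2
D(4) = 3 x (2 + 1) = 9
D(5) = 4 x (9 + 2) = 44
D(6) = 5 x (44 + 9) = 265
D(7) = 6 x (D(6) + D(5)) = 6 x (265 + 44)

Final answer: D(7) = 1854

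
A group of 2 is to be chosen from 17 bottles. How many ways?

C(17,2) = 17!/(2! x (17-2)!).

Final answer: C(17,2) = 136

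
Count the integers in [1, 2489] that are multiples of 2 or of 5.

Multiples of 2: 1244. Multiples of 5: 497. Of both (lcm=10): 248.
By inclusion-exclusion: 1244 + 497 - 248.

Final answer: 1493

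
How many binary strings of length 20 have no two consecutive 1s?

Let a(n) count valid strings. If the last bit is 0 the prefix is any valid string of length n-1; if it is 1 the string must end in 01 with a valid prefix of length n-2. So a(n) = a(n-1) + a(n-2), a(1)=2, a(2)=3.
Building up term by term: a(1)=2, a(2)=3, a(3)=5, a(4)=8, a(5)=13, a(6)=21, a(7)=34, a(8)=55, a(9)=89, a(10)=144, a(11)=233, a(12)=377, a(13)=610, a(14)=987, a(15)=1597, a(16)=2584, a(17)=4181, a(18)=6765, a(19)=10946, a(20)=17711.

Final answer: 17711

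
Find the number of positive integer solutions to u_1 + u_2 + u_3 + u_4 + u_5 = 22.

Substitute u'_i = u_i - 1 (so u'_i >= 0). Then sum u'_i = 22 - 5 = 17.
Stars and bars: C(17+5-1, 5-1) = C(21,4).

Final answer: C(21,4) = 5985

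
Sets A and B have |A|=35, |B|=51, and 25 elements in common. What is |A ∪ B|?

|A union B| = |A| + |B| - |A intersect B| = 35 + 51 - 25.

Final answer: 61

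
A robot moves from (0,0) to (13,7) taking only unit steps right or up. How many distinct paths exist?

Each path has 13 right steps and 7 up steps in some order (20 steps total).
Choose which 7 of the 20 steps are up: C(20,7).

Final answer: C(20,7) = 77520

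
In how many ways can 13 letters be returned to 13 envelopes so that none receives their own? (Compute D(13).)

D(n) = (n-1)(D(n-1) + D(n-2)), D(0)=1, D(1)=0.
D(2) = 1 x (0 + 1) = 1
D(3) = 2 x (1 + 0) = 2
D(4) = 3 x (2 + 1) = 9
D(5) = 4 x (9 + 2) = 44
D(6) = 5 x (44 + 9) = 265
D(7) = 6 x (265 + 44) = 1854
D(8) = 7 x (1854 + 265) = 14833
D(9) = 8 x (14833 + 1854) = 133496
D(10) = 9 x (133496 + 14833) = 1334961
D(11) = 10 x (1334961 + 133496) = 14684570
D(12) = 11 x (14684570 + 1334961) = 176214841
D(13) = 12 x (D(12) + D(11)) = 12 x (176214841 + 14684570)

Final answer: D(13) = 2290792932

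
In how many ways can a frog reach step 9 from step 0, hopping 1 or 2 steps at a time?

Let f(n) be the number of climbs. Removing the last move (1 or 2 steps) gives f(n) = f(n-1) + f(n-2); base cases f(1)=1, f(2)=2.
Building up term by term: f(1)=1, f(2)=2, f(3)=3, f(4)=5, f(5)=8, f(6)=13, f(7)=21, f(8)=34, f(9)=55.

Final answer: 55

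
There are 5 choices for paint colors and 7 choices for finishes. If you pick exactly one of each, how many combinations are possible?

By the multiplication principle: 5 x 7.

Final answer: 35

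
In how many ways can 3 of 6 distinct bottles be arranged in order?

P(6,3) = 6!/(6-3)! = 6!/3!.

Final answer: P(6,3) = 120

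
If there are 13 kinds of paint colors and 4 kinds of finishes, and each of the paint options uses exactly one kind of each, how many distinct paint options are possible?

By the multiplication principle: 13 x 4.

Final answer: 52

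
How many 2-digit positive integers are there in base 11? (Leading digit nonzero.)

These are the integers in [11^1, 11^2), so the count is 11^2 - 11^1 = 10 x 11^1.

Final answer: 110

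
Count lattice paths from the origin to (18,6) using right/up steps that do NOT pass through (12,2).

Total paths to (18,6): C(24,6) = 134596.
Paths through (12,2): C(14,2) x C(10,4) = 19110.
Avoiding (12,2): 134596 - 19110.

Final answer: 115486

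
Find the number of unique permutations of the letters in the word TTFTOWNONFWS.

Letters (F:2, N:2, O:2, S:1, T:3, W:2). Total letters: 12.
Permutations = 12!/(3! x 2! x 2! x 2! x 2!).

Final answer: 4989600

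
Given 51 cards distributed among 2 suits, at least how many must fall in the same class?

By pigeonhole with 51 objects and 2 categories: ceiling(51/2).

Final answer: 26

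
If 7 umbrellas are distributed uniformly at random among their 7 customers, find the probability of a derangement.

Use the recurrence D(n) = (n-1)(D(n-1) + D(n-2)) with D(0)=1, D(1)=0.
Building up: D(2)=1, D(3)=2, D(4)=9, D(5)=44, D(6)=265, D(7)=1854.
Total arrangements: 7! = 5040.
Probability = D(7)/7! = 103/280.

Final answer: D(7)/7! = 1854/5040 = 0.367857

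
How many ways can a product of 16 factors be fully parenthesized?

The structures are counted by the Catalan number C_n. Here n = 16 - 1 = 15.
Using C_0 = 1 and C_(k+1) = C_k x 2(2k+1)/(k+2), build up term by term: C_1=1, C_2=2, C_3=5, C_4=14, C_5=42, C_6=132, C_7=429, C_8=1430, C_9=4862, C_10=16796, C_11=58786, C_12=208012, C_13=742900, C_14=2674440, C_15=9694845.

Final answer: C_{15} = 9694845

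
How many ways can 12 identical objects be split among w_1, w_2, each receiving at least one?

Substitute w'_i = w_i - 1 (so w'_i >= 0). Then sum w'_i = 12 - 2 = 10.
Stars and bars: C(10+2-1, 2-1) = C(11,1).

Final answer: C(11,1) = 11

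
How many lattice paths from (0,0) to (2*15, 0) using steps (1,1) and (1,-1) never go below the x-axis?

Total monotonic paths to (15,15): C(30,15) = 155117520.
Reflecting each bad path at its first crossing gives a bijection with paths to (14,16): C(30,16) = 145422675.
Valid Dyck paths: 155117520 - 145422675.
(This is the Catalan number C_{15}.)

Final answer: C_{15} = 9694845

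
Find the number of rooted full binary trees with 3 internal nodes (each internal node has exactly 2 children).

The structures are counted by the Catalan number C_n. Here n = 3.
C_n = (2n)!/(n!(n+1)!), so C_{3} = 6!/(3! x 4!) = C(6,3)/4 = 20/4.

Final answer: C_{3} = 5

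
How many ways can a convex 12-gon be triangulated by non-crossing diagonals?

This is counted by the nth Catalan number C_n. Here n = 12 - 2 = 10.
C_n = C(2n,n)/(n+1), so C_{10} = C(20,10)/11 = 184756/11.

Final answer: C_{10} = 16796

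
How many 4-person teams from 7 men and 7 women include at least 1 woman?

Sum over valid woman counts:
C(7,1)C(7,3) = 245
C(7,2)C(7,2) = 441
C(7,3)C(7,1) = 245
C(7,4)C(7,0) = 35
Total: 245 + 441 + 245 + 35.

Final answer: 966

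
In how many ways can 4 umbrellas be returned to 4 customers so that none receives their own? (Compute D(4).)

D(n) = (n-1)(D(n-1) + D(n-2)), D(0)=1, D(1)=0.
D(2) = 1 x (0 + 1) = 1
D(3) = 2 x (1 + 0) = 2
D(4) = 3 x (D(3) + D(2)) = 3 x (2 + 1)

Final answer: D(4) = 9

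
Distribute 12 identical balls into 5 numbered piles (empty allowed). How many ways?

Stars and bars: C(n+k-1, k-1) = C(16,4).

Final answer: C(16,4) = 1820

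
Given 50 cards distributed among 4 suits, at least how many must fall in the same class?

By pigeonhole with 50 objects and 4 categories: ceiling(50/4).

Final answer: 13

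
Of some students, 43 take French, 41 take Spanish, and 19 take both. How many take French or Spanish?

|A union B| = |A| + |B| - |A intersect B| = 43 + 41 - 19.

Final answer: 65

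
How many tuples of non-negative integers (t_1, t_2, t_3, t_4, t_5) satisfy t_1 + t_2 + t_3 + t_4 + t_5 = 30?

Stars and bars with 30 stars and 4 bars:
C(30+5-1, 5-1) = C(34,4).

Final answer: C(34,4) = 46376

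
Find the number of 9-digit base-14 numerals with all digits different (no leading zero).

The leading digit has 13 choices (anything but zero); the next has 13 (anything but the first), then 12, and so on, one fewer each time.
Total: 13 x 13 x 12 x 11 x 10 x 9 x 8 x 7 x 6.

Final answer: 674593920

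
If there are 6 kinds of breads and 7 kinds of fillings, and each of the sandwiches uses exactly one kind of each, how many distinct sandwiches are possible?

By the multiplication principle: 6 x 7.

Final answer: 42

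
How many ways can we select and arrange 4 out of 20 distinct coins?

P(20,4) = 20!/(20-4)! = 20!/16!.

Final answer: P(20,4) = 116280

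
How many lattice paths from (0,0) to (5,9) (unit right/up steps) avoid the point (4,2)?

Total paths to (5,9): C(14,9) = 2002.
Paths through (4,2): C(6,2) x C(8,7) = 120.
Avoiding (4,2): 2002 - 120.

Final answer: 1882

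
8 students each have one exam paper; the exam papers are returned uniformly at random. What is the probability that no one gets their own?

Use the recurrence D(n) = (n-1)(D(n-1) + D(n-2)) with D(0)=1, D(1)=0.
Building up: D(2)=1, D(3)=2, D(4)=9, D(5)=44, D(6)=265, D(7)=1854, D(8)=14833.
Total arrangements: 8! = 40320.
Probability = D(8)/8! = 2119/5760.

Final answer: D(8)/8! = 14833/40320 = 0.367882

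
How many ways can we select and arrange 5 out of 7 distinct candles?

P(7,5) = 7!/(7-5)! = 7!/2!.

Final answer: P(7,5) = 2520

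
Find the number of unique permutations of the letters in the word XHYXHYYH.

Letters (H:3, X:2, Y:3). Total letters: 8.
Permutations = 8!/(3! x 3! x 2!).

Final answer: 560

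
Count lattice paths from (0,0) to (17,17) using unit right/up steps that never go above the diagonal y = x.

Total monotonic paths to (17,17): C(34,17) = 2333606220.
By the reflection principle, paths that go above the diagonal number C(34,18) = 2203961430.
Valid Dyck paths: 2333606220 - 2203961430.
(Check: C(34,17) - C(34,18) = C(34,17)/18, the Catalan number C_{17}.)

Final answer: C_{17} = 129644790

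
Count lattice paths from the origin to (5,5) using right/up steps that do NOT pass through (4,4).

Total paths to (5,5): C(10,5) = 252.
Paths through (4,4): C(8,4) x C(2,1) = 140.
Avoiding (4,4): 252 - 140.

Final answer: 112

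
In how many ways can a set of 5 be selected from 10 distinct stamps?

C(10,5) = 10!/(5! x 5!).

Final answer: \binom{10}{5} = 252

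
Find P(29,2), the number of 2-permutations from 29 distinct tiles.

P(29,2) = 29!/(29-2)! = 29!/27!.

Final answer: P(29,2) = 812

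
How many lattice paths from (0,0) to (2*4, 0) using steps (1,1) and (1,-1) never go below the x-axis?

Total monotonic paths to (4,4): C(8,4) = 70.
Paths that cross above y=x (reflection bijection): C(8,5) = 56.
Valid Dyck paths: 70 - 56.
(Equivalently, C_{4} = C(8,4)/5 = 70/5.)

Final answer: C_{4} = 14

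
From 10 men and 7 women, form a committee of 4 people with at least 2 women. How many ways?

Sum over valid woman counts:
C(7,2)C(10,2) = 945
C(7,3)C(10,1) = 350
C(7,4)C(10,0) = 35
Total: 945 + 350 + 35.

Final answer: 1330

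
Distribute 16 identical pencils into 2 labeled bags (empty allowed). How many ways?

Stars and bars: C(n+k-1, k-1) = C(17,1).

Final answer: C(17,1) = 17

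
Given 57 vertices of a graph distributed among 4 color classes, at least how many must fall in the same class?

By pigeonhole with 57 objects and 4 categories: ceiling(57/4).

Final answer: 15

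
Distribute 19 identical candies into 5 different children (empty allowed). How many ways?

Stars and bars: C(n+k-1, k-1) = C(23,4).

Final answer: C(23,4) = 8855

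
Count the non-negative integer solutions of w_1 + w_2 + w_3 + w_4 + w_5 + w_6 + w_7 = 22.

Stars and bars with 22 stars and 6 bars:
C(22+7-1, 7-1) = C(28,6).

Final answer: C(28,6) = 376740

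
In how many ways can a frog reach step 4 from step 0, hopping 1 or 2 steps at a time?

Condition on the final move: it is a 1-step (f(n-1) ways to get there) or a 2-step (f(n-2) ways), so f(n) = f(n-1) + f(n-2), with f(1)=1, f(2)=2.
Building up term by term: f(1)=1, f(2)=2, f(3)=3, f(4)=5.

Final answer: 5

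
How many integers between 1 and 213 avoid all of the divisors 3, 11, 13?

|div by 3|=71, |div by 11|=19, |div by 13|=16.
|div by 3&11|=6, |div by 3&13|=5, |div by 11&13|=1, |div by all|=0.
By inclusion-exclusion, divisible by at least one: 71+19+16-6-5-1+0 = 94.
Not divisible by any: 213 - 94.

Final answer: 119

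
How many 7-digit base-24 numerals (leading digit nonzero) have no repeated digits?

The leading digit has 23 choices (anything but zero); the next has 23 (anything but the first), then 22, and so on, one fewer each time.
Total: 23 x 23 x 22 x 21 x 20 x 19 x 18.

Final answer: 1671682320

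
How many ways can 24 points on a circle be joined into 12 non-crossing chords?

This is a standard Catalan-number count: the answer is C_n. Here n = 24/2 = 12.
C_n = C(2n,n)/(n+1), so C_{12} = C(24,12)/13 = 2704156/13.

Final answer: C_{12} = 208012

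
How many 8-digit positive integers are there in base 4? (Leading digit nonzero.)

In base 4, the leading digit has 3 choices (1..3); each of the remaining 7 digits has 4 choices.
Total: 3 x 4^7.

Final answer: 49152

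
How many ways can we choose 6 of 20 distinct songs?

C(20,6) = 20!/(6! x 14!).

Final answer: \binom{20}{6} = 38760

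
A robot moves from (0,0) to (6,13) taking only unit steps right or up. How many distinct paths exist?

Each path has 6 right steps and 13 up steps in some order (19 steps total).
Choose which 13 of the 19 steps are up: C(19,13).

Final answer: C(19,13) = 27132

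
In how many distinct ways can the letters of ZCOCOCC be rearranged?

Letters (C:4, O:2, Z:1). Total letters: 7.
Permutations = 7!/(4! x 2!).

Final answer: 105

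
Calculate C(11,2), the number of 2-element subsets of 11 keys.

C(11,2) = 11!/(2! x (11-2)!).

Final answer: C(11,2) = 55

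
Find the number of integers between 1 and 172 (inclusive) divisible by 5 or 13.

Multiples of 5: 34. Multiples of 13: 13. Of both (lcm=65): 2.
By inclusion-exclusion: 34 + 13 - 2.

Final answer: 45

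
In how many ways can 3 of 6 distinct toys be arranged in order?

P(6,3) = 6!/(6-3)! = 6!/3!.

Final answer: P(6,3) = 120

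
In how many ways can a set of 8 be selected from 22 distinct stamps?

C(22,8) = 22!/(8! x (22-8)!).

Final answer: C(22,8) = 319770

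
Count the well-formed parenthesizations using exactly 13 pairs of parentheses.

This is a standard Catalan-number count: the answer is C_n. Here n = 13 (pairs).
C_n = C(2n,n)/(n+1), so C_{13} = C(26,13)/14 = 10400600/14.

Final answer: C_{13} = 742900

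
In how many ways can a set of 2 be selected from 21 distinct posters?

C(21,2) = 21!/(2! x (21-2)!).

Final answer: C(21,2) = 210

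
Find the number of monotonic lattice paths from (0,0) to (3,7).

Each path has 3 right steps and 7 up steps in some order (10 steps total).
Choose which 7 of the 10 steps are up: C(10,7).

Final answer: C(10,7) = 120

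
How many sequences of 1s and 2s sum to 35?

Let f(n) be the number of climbs. Removing the last move (1 or 2 steps) gives f(n) = f(n-1) + f(n-2); base cases f(1)=1, f(2)=2.
Building up term by term: f(1)=1, f(2)=2, f(3)=3, f(4)=5, f(5)=8, f(6)=13, f(7)=21, f(8)=34, f(9)=55, f(10)=89, f(11)=144, f(12)=233, f(13)=377, f(14)=610, f(15)=987, f(16)=1597, f(17)=2584, f(18)=4181, f(19)=6765, f(20)=10946, f(21)=17711, f(22)=28657, f(23)=46368, f(24)=75025, f(25)=121393, f(26)=196418, f(27)=317811, f(28)=514229, f(29)=832040, f(30)=1346269, f(31)=2178309, f(32)=3524578, f(33)=5702887, f(34)=9227465, f(35)=14930352.

Final answer: 14930352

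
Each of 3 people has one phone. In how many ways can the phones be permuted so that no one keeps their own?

Use the recurrence D(n) = (n-1)(D(n-1) + D(n-2)) with D(0)=1, D(1)=0.
D(2) = 1 x (0 + 1) = 1
D(3) = 2 x (D(2) + D(1)) = 2 x (1 + 0)

Final answer: D(3) = 2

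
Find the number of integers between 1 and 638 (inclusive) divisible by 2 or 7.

Multiples of 2: 319. Multiples of 7: 91. Of both (lcm=14): 45.
By inclusion-exclusion: 319 + 91 - 45.

Final answer: 365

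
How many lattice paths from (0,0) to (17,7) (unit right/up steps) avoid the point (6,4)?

Total paths to (17,7): C(24,7) = 346104.
Paths through (6,4): C(10,4) x C(14,3) = 76440.
Avoiding (6,4): 346104 - 76440.

Final answer: 269664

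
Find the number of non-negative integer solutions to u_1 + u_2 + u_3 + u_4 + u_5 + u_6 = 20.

Stars and bars with 20 stars and 5 bars:
C(20+6-1, 6-1) = C(25,5).

Final answer: C(25,5) = 53130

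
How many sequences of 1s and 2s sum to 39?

Let f(n) be the number of climbs. Removing the last move (1 or 2 steps) gives f(n) = f(n-1) + f(n-2); base cases f(1)=1, f(2)=2.
Computing successive values: f(1)=1, f(2)=2, f(3)=3, f(4)=5, f(5)=8, f(6)=13, f(7)=21, f(8)=34, f(9)=55, f(10)=89, f(11)=144, f(12)=233, f(13)=377, f(14)=610, f(15)=987, f(16)=1597, f(17)=2584, f(18)=4181, f(19)=6765, f(20)=10946, f(21)=17711, f(22)=28657, f(23)=46368, f(24)=75025, f(25)=121393, f(26)=196418, f(27)=317811, f(28)=514229, f(29)=832040, f(30)=1346269, f(31)=2178309, f(32)=3524578, f(33)=5702887, f(34)=9227465, f(35)=14930352, f(36)=24157817, f(37)=39088169, f(38)=63245986, f(39)=102334155.

Final answer: 102334155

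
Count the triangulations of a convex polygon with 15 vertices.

This is counted by the nth Catalan number C_n. Here n = 15 - 2 = 13.
C_n = C(2n,n)/(n+1), so C_{13} = C(26,13)/14 = 10400600/14.

Final answer: C_{13} = 742900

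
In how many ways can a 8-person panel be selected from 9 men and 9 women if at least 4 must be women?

Sum over valid woman counts:
C(9,4)C(9,4) = 15876
C(9,5)C(9,3) = 10584
C(9,6)C(9,2) = 3024
C(9,7)C(9,1) = 324
C(9,8)C(9,0) = 9
Total: 15876 + 10584 + 3024 + 324 + 9.

Final answer: 29817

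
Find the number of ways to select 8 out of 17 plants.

C(17,8) = 17!/(8! x (17-8)!).

Final answer: C(17,8) = 24310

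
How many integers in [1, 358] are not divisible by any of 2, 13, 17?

|div by 2|=179, |div by 13|=27, |div by 17|=21.
|div by 2&13|=13, |div by 2&17|=10, |div by 13&17|=1, |div by all|=0.
By inclusion-exclusion, divisible by at least one: 179+27+21-13-10-1+0 = 203.
Not divisible by any: 358 - 203.

Final answer: 155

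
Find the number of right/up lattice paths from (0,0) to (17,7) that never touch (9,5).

Total paths to (17,7): C(24,7) = 346104.
Paths through (9,5): C(14,5) x C(10,2) = 90090.
Avoiding (9,5): 346104 - 90090.

Final answer: 256014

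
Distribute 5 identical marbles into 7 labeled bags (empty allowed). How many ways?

Stars and bars: C(n+k-1, k-1) = C(11,6).

Final answer: C(11,6) = 462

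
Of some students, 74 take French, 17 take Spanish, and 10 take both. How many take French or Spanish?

|A union B| = |A| + |B| - |A intersect B| = 74 + 17 - 10.

Final answer: 81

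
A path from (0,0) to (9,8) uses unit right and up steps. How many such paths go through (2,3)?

Paths (0,0)->(2,3): C(5,3) = 10.
Paths (2,3)->(9,8): C(12,5) = 792.
By multiplication principle: 10 x 792.

Final answer: 7920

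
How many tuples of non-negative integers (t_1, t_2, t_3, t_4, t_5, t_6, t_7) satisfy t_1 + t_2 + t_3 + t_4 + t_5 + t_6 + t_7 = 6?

Stars and bars with 6 stars and 6 bars:
C(6+7-1, 7-1) = C(12,6).

Final answer: C(12,6) = 924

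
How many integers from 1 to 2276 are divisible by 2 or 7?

Multiples of 2: 1138. Multiples of 7: 325. Of both (lcm=14): 162.
By inclusion-exclusion: 1138 + 325 - 162.

Final answer: 1301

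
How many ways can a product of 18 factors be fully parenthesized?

The structures are counted by the Catalan number C_n. Here n = 18 - 1 = 17.
C_n = C(2n,n)/(n+1), so C_{17} = C(34,17)/18 = 2333606220/18.

Final answer: C_{17} = 129644790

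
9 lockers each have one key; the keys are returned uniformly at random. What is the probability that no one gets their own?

D(n) = (n-1)(D(n-1) + D(n-2)), D(0)=1, D(1)=0.
Building up: D(2)=1, D(3)=2, D(4)=9, D(5)=44, D(6)=265, D(7)=1854, D(8)=14833, D(9)=133496.
Total arrangements: 9! = 362880.
Probability = D(9)/9! = 16687/45360.

Final answer: D(9)/9! = 133496/362880 = 0.367879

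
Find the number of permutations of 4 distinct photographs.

The number of ways to arrange 4 distinct objects is 4!.

Final answer: 4! = 24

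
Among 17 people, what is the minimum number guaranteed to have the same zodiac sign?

There are 12 possible values for zodiac sign. With 17 people and 12 categories, by pigeonhole: ceiling(17/12).

Final answer: 2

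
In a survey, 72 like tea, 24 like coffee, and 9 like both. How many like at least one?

|A union B| = |A| + |B| - |A intersect B| = 72 + 24 - 9.

Final answer: 87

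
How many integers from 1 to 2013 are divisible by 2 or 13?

Multiples of 2: 1006. Multiples of 13: 154. Of both (lcm=26): 77.
By inclusion-exclusion: 1006 + 154 - 77.

Final answer: 1083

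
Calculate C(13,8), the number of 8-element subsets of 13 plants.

C(13,8) = 13!/(8! x 5!).

Final answer: \binom{13}{8} = 1287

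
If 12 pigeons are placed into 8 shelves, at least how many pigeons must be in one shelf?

By the pigeonhole principle: ceiling(12/8).

Final answer: 2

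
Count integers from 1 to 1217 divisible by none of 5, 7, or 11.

|div by 5|=243, |div by 7|=173, |div by 11|=110.
|div by 5&7|=34, |div by 5&11|=22, |div by 7&11|=15, |div by all|=3.
By inclusion-exclusion, divisible by at least one: 243+173+110-34-22-15+3 = 458.
Not divisible by any: 1217 - 458.

Final answer: 759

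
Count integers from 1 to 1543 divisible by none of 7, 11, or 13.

|div by 7|=220, |div by 11|=140, |div by 13|=118.
|div by 7&11|=20, |div by 7&13|=16, |div by 11&13|=10, |div by all|=1.
By inclusion-exclusion, divisible by at least one: 220+140+118-20-16-10+1 = 433.
Not divisible by any: 1543 - 433.

Final answer: 1110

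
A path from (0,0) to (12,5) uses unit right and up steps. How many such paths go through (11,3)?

Paths (0,0)->(11,3): C(14,3) = 364.
Paths (11,3)->(12,5): C(3,2) = 3.
By multiplication principle: 364 x 3.

Final answer: 1092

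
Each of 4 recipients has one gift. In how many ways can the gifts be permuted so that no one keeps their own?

Use the recurrence D(n) = (n-1)(D(n-1) + D(n-2)) with D(0)=1, D(1)=0.
D(2) = 1 x (0 + 1) = 1
D(3) = 2 x (1 + 0) = 2
D(4) = 3 x (D(3) + D(2)) = 3 x (2 + 1)

Final answer: D(4) = 9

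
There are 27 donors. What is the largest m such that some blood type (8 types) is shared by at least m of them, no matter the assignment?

There are 8 possible values for blood type (8 types). With 27 donors and 8 categories, by pigeonhole: ceiling(27/8).

Final answer: 4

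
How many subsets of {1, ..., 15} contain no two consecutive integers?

Let a(n) count such subsets of {1, ..., n}. Either n is excluded (a(n-1) ways) or n is included, forcing n-1 out (a(n-2) ways), so a(n) = a(n-1) + a(n-2) with a(1)=2, a(2)=3.
Building up term by term: a(1)=2, a(2)=3, a(3)=5, a(4)=8, a(5)=13, a(6)=21, a(7)=34, a(8)=55, a(9)=89, a(10)=144, a(11)=233, a(12)=377, a(13)=610, a(14)=987, a(15)=1597.

Final answer: 1597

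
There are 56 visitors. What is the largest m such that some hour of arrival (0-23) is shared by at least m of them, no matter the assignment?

There are 24 possible values for hour of arrival (0-23). With 56 visitors and 24 categories, by pigeonhole: ceiling(56/24).

Final answer: 3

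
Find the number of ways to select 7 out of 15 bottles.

C(15,7) = 15!/(7! x 8!).

Final answer: \binom{15}{7} = 6435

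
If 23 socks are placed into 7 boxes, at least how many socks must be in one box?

By the pigeonhole principle: ceiling(23/7).

Final answer: 4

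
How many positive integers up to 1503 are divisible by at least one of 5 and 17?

Multiples of 5: 300. Multiples of 17: 88. Of both (lcm=85): 17.
By inclusion-exclusion: 300 + 88 - 17.

Final answer: 371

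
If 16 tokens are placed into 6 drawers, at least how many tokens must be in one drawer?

By the pigeonhole principle: ceiling(16/6).

Final answer: 3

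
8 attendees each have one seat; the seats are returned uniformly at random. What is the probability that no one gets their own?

Derangements satisfy D(n) = (n-1)(D(n-1) + D(n-2)), starting from D(0)=1, D(1)=0.
Building up: D(2)=1, D(3)=2, D(4)=9, D(5)=44, D(6)=265, D(7)=1854, D(8)=14833.
Total arrangements: 8! = 40320.
Probability = D(8)/8! = 2119/5760.

Final answer: D(8)/8! = 14833/40320 = 0.367882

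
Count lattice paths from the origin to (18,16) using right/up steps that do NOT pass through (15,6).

Total paths to (18,16): C(34,16) = 2203961430.
Paths through (15,6): C(21,6) x C(13,10) = 15519504.
Avoiding (15,6): 2203961430 - 15519504.

Final answer: 2188441926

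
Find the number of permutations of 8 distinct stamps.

The number of ways to arrange 8 distinct objects is 8!.

Final answer: 8! = 40320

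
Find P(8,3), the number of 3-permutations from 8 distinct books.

P(8,3) = 8!/(8-3)! = 8!/5!.

Final answer: P(8,3) = 336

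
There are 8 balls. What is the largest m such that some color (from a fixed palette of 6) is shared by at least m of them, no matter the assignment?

There are 6 possible values for color (from a fixed palette of 6). With 8 balls and 6 categories, by pigeonhole: ceiling(8/6).

Final answer: 2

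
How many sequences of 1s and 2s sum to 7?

Let f(n) be the number of climbs. Removing the last move (1 or 2 steps) gives f(n) = f(n-1) + f(n-2); base cases f(1)=1, f(2)=2.
Computing successive values: f(1)=1, f(2)=2, f(3)=3, f(4)=5, f(5)=8, f(6)=13, f(7)=21.

Final answer: 21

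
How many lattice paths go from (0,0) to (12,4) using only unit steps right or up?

Each path has 12 right steps and 4 up steps in some order (16 steps total).
Choose which 4 of the 16 steps are up: C(16,4).

Final answer: C(16,4) = 1820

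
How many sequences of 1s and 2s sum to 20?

Let f(n) count the ways. The last step is size 1 or 2, so f(n) = f(n-1) + f(n-2) with f(1)=1, f(2)=2.
Building up term by term: f(1)=1, f(2)=2, f(3)=3, f(4)=5, f(5)=8, f(6)=13, f(7)=21, f(8)=34, f(9)=55, f(10)=89, f(11)=144, f(12)=233, f(13)=377, f(14)=610, f(15)=987, f(16)=1597, f(17)=2584, f(18)=4181, f(19)=6765, f(20)=10946.

Final answer: 10946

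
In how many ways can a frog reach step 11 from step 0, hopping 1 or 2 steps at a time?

Let f(n) count the ways. The last step is size 1 or 2, so f(n) = f(n-1) + f(n-2) with f(1)=1, f(2)=2.
Computing successive values: f(1)=1, f(2)=2, f(3)=3, f(4)=5, f(5)=8, f(6)=13, f(7)=21, f(8)=34, f(9)=55, f(10)=89, f(11)=144.

Final answer: 144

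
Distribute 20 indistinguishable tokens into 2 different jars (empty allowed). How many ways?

Stars and bars: C(n+k-1, k-1) = C(21,1).

Final answer: C(21,1) = 21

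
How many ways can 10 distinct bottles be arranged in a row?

The number of ways to arrange 10 distinct objects is 10!.

Final answer: 10! = 3628800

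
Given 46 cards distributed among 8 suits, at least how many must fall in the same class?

By pigeonhole with 46 objects and 8 categories: ceiling(46/8).

Final answer: 6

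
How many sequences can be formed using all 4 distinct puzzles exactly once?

The number of ways to arrange 4 distinct objects is 4!.

Final answer: 4! = 24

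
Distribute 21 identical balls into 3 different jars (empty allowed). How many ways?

Stars and bars: C(n+k-1, k-1) = C(23,2).

Final answer: C(23,2) = 253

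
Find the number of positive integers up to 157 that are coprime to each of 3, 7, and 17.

|div by 3|=52, |div by 7|=22, |div by 17|=9.
|div by 3&7|=7, |div by 3&17|=3, |div by 7&17|=1, |div by all|=0.
By inclusion-exclusion, divisible by at least one: 52+22+9-7-3-1+0 = 72.
Not divisible by any: 157 - 72.

Final answer: 85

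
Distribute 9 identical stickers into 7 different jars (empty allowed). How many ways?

Stars and bars: C(n+k-1, k-1) = C(15,6).

Final answer: C(15,6) = 5005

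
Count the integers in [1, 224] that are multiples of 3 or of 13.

Multiples of 3: 74. Multiples of 13: 17. Of both (lcm=39): 5.
By inclusion-exclusion: 74 + 17 - 5.

Final answer: 86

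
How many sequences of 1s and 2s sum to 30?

Let f(n) count the ways. The last step is size 1 or 2, so f(n) = f(n-1) + f(n-2) with f(1)=1, f(2)=2.
Building up term by term: f(1)=1, f(2)=2, f(3)=3, f(4)=5, f(5)=8, f(6)=13, f(7)=21, f(8)=34, f(9)=55, f(10)=89, f(11)=144, f(12)=233, f(13)=377, f(14)=610, f(15)=987, f(16)=1597, f(17)=2584, f(18)=4181, f(19)=6765, f(20)=10946, f(21)=17711, f(22)=28657, f(23)=46368, f(24)=75025, f(25)=121393, f(26)=196418, f(27)=317811, f(28)=514229, f(29)=832040, f(30)=1346269.

Final answer: 1346269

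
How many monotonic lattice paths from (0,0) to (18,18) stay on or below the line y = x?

Total monotonic paths to (18,18): C(36,18) = 9075135300.
By the reflection principle, paths that go above the diagonal number C(36,19) = 8597496600.
Valid Dyck paths: 9075135300 - 8597496600.
(Equivalently, C_{18} = C(36,18)/19 = 9075135300/19.)

Final answer: C_{18} = 477638700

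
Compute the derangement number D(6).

D(n) = (n-1)(D(n-1) + D(n-2)), D(0)=1, D(1)=0.
Building up: D(2)=1, D(3)=2, D(4)=9, D(5)=44.
D(6) = 5 x (D(5) + D(4)) = 5 x (44 + 9).

Final answer: D(6) = 265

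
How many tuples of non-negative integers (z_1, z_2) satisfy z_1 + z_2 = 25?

Stars and bars with 25 stars and 1 bars:
C(25+2-1, 2-1) = C(26,1).

Final answer: C(26,1) = 26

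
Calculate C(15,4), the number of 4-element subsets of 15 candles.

C(15,4) = 15!/(4! x (15-4)!).

Final answer: C(15,4) = 1365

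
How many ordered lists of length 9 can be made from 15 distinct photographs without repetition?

P(15,9) = 15!/(15-9)! = 15!/6!.

Final answer: P(15,9) = 1816214400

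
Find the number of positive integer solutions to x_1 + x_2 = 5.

Substitute x'_i = x_i - 1 (so x'_i >= 0). Then sum x'_i = 5 - 2 = 3.
Stars and bars: C(3+2-1, 2-1) = C(4,1).

Final answer: C(4,1) = 4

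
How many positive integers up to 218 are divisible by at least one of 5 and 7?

Multiples of 5: 43. Multiples of 7: 31. Of both (lcm=35): 6.
By inclusion-exclusion: 43 + 31 - 6.

Final answer: 68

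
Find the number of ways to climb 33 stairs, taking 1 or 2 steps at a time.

Let f(n) count the ways. The last step is size 1 or 2, so f(n) = f(n-1) + f(n-2) with f(1)=1, f(2)=2.
Iterating the recurrence: f(1)=1, f(2)=2, f(3)=3, f(4)=5, f(5)=8, f(6)=13, f(7)=21, f(8)=34, f(9)=55, f(10)=89, f(11)=144, f(12)=233, f(13)=377, f(14)=610, f(15)=987, f(16)=1597, f(17)=2584, f(18)=4181, f(19)=6765, f(20)=10946, f(21)=17711, f(22)=28657, f(23)=46368, f(24)=75025, f(25)=121393, f(26)=196418, f(27)=317811, f(28)=514229, f(29)=832040, f(30)=1346269, f(31)=2178309, f(32)=3524578, f(33)=5702887.

Final answer: 5702887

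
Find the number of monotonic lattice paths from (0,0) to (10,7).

Each path has 10 right steps and 7 up steps in some order (17 steps total).
Choose which 7 of the 17 steps are up: C(17,7).

Final answer: C(17,7) = 19448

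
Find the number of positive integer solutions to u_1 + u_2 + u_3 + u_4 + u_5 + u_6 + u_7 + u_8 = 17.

Substitute u'_i = u_i - 1 (so u'_i >= 0). Then sum u'_i = 17 - 8 = 9.
Stars and bars: C(9+8-1, 8-1) = C(16,7).

Final answer: C(16,7) = 11440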